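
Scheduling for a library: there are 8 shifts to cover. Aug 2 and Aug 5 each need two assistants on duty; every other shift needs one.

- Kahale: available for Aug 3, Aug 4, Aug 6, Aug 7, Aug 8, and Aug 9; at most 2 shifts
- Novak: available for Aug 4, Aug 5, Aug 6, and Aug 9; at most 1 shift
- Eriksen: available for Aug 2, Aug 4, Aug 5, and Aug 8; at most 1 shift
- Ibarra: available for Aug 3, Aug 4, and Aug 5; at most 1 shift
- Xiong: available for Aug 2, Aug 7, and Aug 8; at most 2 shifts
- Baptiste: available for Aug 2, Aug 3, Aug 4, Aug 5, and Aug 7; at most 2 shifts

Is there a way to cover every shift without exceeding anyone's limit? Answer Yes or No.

Total capacity is 2+1+1+1+2+2 = 9 but 10 worker-slots are needed — infeasible.

No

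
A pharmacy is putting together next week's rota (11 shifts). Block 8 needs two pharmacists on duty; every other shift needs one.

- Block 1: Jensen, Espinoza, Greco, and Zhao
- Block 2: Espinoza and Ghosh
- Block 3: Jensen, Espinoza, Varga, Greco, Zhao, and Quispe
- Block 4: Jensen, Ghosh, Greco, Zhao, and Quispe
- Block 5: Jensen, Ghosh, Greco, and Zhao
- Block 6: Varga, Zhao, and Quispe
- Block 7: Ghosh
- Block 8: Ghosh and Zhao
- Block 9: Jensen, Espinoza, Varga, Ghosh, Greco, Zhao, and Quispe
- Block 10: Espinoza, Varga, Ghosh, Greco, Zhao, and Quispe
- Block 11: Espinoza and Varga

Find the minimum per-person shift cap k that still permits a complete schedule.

2

With 7 pharmacists and 12 worker-slots to fill, someone must work at least ⌈12/7⌉ = 2 shifts, so k ≥ 2.
k = 2 works: Block 1→Jensen, Block 2→Espinoza, Block 3→Varga, Block 4→Greco, Block 5→Jensen, Block 6→Varga, Block 7→Ghosh, Block 8→Ghosh+Zhao, Block 9→Zhao, Block 10→Greco, Block 11→Espinoza.
Loads: Jensen 2, Espinoza 2, Varga 2, Ghosh 2, Greco 2, Zhao 2, Quispe 0 — all ≤ 2.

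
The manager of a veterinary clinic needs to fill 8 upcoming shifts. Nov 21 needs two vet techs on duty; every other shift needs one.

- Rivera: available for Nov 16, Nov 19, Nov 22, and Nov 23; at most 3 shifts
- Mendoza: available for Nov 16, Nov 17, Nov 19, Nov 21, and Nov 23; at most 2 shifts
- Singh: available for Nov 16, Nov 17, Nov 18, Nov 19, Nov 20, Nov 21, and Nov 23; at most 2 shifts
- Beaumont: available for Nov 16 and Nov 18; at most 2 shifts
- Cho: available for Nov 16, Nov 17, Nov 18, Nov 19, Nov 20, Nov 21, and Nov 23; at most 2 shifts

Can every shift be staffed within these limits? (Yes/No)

Nov 22 can only be covered by Rivera, so that assignment is forced.
One valid schedule: Nov 16→Beaumont, Nov 17→Mendoza, Nov 18→Singh, Nov 19→Rivera, Nov 20→Singh, Nov 21→Mendoza+Cho, Nov 22→Rivera, Nov 23→Rivera.
Loads: Rivera 3/3, Mendoza 2/2, Singh 2/2, Beaumont 1/2, Cho 1/2 — all within limits.

Yes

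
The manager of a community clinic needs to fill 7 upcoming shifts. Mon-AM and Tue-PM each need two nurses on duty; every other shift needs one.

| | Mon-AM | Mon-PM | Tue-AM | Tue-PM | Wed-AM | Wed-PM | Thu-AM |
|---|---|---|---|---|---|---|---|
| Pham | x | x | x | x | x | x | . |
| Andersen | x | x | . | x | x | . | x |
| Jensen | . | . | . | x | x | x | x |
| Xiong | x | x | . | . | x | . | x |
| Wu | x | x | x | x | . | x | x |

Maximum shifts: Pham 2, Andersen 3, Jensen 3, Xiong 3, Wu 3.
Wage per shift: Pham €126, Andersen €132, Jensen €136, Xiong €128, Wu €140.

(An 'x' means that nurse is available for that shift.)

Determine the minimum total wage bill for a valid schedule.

€1168

Picking the cheapest available nurse for each shift independently would cost €1144, but that ignores the shift limits.
An optimal schedule: Mon-AM→Xiong+Andersen, Mon-PM→Xiong, Tue-AM→Pham, Tue-PM→Andersen+Jensen, Wed-AM→Xiong, Wed-PM→Pham, Thu-AM→Andersen.
Total: 128 + 132 + 128 + 126 + 132 + 136 + 128 + 126 + 132 = €1168.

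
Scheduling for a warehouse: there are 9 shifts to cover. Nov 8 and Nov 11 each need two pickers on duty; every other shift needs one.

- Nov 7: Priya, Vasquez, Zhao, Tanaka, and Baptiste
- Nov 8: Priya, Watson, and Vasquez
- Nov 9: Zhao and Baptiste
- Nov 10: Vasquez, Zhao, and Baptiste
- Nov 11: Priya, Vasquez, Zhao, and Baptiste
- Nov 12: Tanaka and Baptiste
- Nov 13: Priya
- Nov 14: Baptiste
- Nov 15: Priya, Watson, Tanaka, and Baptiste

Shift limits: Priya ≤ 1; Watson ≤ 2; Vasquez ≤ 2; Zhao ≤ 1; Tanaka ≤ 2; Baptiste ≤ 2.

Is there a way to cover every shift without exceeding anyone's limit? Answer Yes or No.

Total capacity is 1+2+2+1+2+2 = 10 but 11 worker-slots are needed — infeasible.

No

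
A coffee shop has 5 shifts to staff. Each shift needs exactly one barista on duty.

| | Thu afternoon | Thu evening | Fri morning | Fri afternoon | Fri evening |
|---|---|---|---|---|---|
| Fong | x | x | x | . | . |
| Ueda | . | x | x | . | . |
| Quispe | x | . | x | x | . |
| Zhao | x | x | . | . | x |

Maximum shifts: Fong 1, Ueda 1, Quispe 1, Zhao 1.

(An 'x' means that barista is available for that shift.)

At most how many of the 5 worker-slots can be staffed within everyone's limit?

Total capacity across all baristas is 1+1+1+1 = 4, and 5 slots are needed, so at most 4 can be filled.
An assignment achieving 4: Thu afternoon→Fong, Thu evening→Ueda, Fri afternoon→Quispe, Fri evening→Zhao.
Loads: Fong 1/1, Ueda 1/1, Quispe 1/1, Zhao 1/1.

4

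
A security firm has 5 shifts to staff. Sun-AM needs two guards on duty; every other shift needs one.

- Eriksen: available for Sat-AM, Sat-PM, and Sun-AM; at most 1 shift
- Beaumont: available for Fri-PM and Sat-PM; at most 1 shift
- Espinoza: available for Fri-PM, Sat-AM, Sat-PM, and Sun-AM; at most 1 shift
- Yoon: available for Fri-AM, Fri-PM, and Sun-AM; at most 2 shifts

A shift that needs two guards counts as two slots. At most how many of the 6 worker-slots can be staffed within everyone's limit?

Total capacity across all guards is 1+1+1+2 = 5, and 6 slots are needed, so at most 5 can be filled.
An assignment achieving 5: Fri-AM→Yoon, Fri-PM→Beaumont, Sat-AM→Eriksen, Sat-PM→Espinoza, Sun-AM→Yoon.
Loads: Eriksen 1/1, Beaumont 1/1, Espinoza 1/1, Yoon 2/2.

5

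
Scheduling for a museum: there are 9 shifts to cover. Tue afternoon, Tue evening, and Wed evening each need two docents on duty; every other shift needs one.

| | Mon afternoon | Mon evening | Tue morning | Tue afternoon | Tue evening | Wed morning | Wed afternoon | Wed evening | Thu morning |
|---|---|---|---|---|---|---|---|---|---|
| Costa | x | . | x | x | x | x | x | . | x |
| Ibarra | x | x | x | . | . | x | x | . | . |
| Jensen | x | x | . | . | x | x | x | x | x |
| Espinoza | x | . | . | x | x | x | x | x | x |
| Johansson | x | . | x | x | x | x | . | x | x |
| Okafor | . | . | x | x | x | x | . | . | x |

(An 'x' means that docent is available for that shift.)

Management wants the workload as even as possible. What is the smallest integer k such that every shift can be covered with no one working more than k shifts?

2

With 6 docents and 12 worker-slots to fill, someone must work at least ⌈12/6⌉ = 2 shifts, so k ≥ 2.
k = 2 works: Mon afternoon→Ibarra, Mon evening→Ibarra, Tue morning→Costa, Tue afternoon→Espinoza+Johansson, Tue evening→Johansson+Okafor, Wed morning→Okafor, Wed afternoon→Costa, Wed evening→Jensen+Espinoza, Thu morning→Jensen.
Loads: Costa 2, Ibarra 2, Jensen 2, Espinoza 2, Johansson 2, Okafor 2 — all ≤ 2.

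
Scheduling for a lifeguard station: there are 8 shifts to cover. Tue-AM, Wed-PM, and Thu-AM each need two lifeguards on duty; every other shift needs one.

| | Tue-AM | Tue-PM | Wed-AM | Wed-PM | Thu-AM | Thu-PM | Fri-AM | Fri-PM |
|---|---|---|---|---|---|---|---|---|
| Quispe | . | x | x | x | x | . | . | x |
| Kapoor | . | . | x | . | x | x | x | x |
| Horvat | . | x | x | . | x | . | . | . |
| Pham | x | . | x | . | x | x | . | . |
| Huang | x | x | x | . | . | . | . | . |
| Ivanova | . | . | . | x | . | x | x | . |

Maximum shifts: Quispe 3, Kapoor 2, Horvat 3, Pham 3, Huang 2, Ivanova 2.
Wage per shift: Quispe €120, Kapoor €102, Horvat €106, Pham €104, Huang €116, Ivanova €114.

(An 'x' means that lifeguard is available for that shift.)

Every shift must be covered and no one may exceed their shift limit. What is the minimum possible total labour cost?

€1184

Tue-AM can only be covered by Pham and Huang, so that assignment is forced.
Wed-PM can only be covered by Quispe and Ivanova, so that assignment is forced.
Picking the cheapest available lifeguard for each shift independently would cost €1174, but that ignores the shift limits.
An optimal schedule: Tue-AM→Pham+Huang, Tue-PM→Horvat, Wed-AM→Horvat, Wed-PM→Ivanova+Quispe, Thu-AM→Pham+Horvat, Thu-PM→Pham, Fri-AM→Kapoor, Fri-PM→Kapoor.
Total: 104 + 116 + 106 + 106 + 114 + 120 + 104 + 106 + 104 + 102 + 102 = €1184.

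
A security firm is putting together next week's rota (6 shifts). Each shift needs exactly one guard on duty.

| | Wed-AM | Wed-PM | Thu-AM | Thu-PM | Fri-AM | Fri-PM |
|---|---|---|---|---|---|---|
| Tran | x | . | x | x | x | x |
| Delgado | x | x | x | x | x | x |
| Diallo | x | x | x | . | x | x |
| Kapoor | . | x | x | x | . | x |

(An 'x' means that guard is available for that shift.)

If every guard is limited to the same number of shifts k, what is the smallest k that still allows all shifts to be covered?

2

With 4 guards and 6 worker-slots to fill, someone must work at least ⌈6/4⌉ = 2 shifts, so k ≥ 2.
k = 2 works: Wed-AM→Tran, Wed-PM→Delgado, Thu-AM→Diallo, Thu-PM→Tran, Fri-AM→Delgado, Fri-PM→Diallo.
Loads: Tran 2, Delgado 2, Diallo 2, Kapoor 0 — all ≤ 2.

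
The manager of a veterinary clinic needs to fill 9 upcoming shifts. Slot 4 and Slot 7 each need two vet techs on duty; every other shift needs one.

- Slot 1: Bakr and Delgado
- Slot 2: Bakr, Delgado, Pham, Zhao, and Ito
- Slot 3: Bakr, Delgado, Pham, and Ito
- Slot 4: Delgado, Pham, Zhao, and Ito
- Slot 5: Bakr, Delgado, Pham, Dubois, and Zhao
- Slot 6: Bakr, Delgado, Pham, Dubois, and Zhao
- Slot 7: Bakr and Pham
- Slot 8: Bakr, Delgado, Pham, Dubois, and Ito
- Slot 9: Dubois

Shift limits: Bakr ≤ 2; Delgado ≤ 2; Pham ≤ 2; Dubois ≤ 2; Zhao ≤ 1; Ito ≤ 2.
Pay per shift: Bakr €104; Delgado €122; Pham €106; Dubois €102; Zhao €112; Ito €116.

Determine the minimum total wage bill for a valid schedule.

€1212

Slot 7 can only be covered by Bakr and Pham, so that assignment is forced.
Slot 9 can only be covered by Dubois, so that assignment is forced.
Picking the cheapest available vet tech for each shift independently would cost €1148, but that ignores the shift limits.
An optimal schedule: Slot 1→Bakr, Slot 2→Delgado, Slot 3→Delgado, Slot 4→Zhao+Ito, Slot 5→Pham, Slot 6→Dubois, Slot 7→Bakr+Pham, Slot 8→Ito, Slot 9→Dubois.
Total: 104 + 122 + 122 + 112 + 116 + 106 + 102 + 104 + 106 + 116 + 102 = €1212.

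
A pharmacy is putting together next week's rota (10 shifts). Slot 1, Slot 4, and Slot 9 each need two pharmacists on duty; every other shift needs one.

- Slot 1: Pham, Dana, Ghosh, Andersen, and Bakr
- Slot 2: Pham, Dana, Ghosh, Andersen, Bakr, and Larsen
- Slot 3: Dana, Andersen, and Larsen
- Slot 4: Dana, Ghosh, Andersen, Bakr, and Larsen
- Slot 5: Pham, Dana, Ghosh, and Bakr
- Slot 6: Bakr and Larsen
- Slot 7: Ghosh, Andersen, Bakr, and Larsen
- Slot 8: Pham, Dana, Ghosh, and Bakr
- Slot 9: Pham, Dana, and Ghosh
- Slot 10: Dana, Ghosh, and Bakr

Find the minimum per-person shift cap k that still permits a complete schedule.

With 6 pharmacists and 13 worker-slots to fill, someone must work at least ⌈13/6⌉ = 3 shifts, so k ≥ 3.
k = 3 works: Slot 1→Ghosh+Andersen, Slot 2→Ghosh, Slot 3→Dana, Slot 4→Andersen+Bakr, Slot 5→Pham, Slot 6→Bakr, Slot 7→Ghosh, Slot 8→Pham, Slot 9→Pham+Dana, Slot 10→Dana.
Loads: Pham 3, Dana 3, Ghosh 3, Andersen 2, Bakr 2, Larsen 0 — all ≤ 3.

3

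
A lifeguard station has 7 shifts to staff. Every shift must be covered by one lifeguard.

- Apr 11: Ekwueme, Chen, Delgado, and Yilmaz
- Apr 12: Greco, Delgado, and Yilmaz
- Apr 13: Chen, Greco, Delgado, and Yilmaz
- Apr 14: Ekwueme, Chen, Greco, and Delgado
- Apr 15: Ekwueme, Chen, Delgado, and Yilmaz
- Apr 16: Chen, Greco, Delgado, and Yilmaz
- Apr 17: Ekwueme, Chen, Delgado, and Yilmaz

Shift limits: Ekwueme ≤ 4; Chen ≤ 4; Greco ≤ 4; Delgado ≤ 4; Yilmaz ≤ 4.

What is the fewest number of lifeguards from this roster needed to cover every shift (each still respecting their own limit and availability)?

2

7 slots to fill and no one can take more than 4, so at least ⌈7/4⌉ = 2 lifeguards are needed.
Ekwueme and Greco alone can cover everything: Apr 11→Ekwueme, Apr 12→Greco, Apr 13→Greco, Apr 14→Ekwueme, Apr 15→Ekwueme, Apr 16→Greco, Apr 17→Ekwueme.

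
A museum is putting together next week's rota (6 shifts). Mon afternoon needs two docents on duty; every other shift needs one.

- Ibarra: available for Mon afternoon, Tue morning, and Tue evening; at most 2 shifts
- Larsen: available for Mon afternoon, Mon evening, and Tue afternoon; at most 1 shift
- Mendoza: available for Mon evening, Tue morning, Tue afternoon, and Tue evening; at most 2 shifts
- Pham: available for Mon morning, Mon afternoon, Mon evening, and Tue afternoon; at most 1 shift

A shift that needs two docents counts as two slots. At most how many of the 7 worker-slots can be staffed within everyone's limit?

6

Total capacity across all docents is 2+1+2+1 = 6, and 7 slots are needed, so at most 6 can be filled.
An assignment achieving 6: Mon morning→Pham, Mon afternoon→Larsen, Mon evening→Mendoza, Tue morning→Ibarra, Tue afternoon→Mendoza, Tue evening→Ibarra.
Loads: Ibarra 2/2, Larsen 1/1, Mendoza 2/2, Pham 1/1.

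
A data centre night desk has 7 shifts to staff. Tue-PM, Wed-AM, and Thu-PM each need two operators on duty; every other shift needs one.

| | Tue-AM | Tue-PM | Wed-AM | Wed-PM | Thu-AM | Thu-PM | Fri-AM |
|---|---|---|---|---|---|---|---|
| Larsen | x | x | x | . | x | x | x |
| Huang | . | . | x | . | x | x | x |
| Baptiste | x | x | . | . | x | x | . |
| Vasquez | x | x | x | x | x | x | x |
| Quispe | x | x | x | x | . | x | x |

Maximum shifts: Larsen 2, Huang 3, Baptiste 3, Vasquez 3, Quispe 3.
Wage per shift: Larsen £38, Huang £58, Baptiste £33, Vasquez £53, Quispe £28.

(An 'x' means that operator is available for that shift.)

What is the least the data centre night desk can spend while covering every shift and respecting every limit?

£365

Picking the cheapest available operator for each shift independently would cost £305, but that ignores the shift limits.
An optimal schedule: Tue-AM→Quispe, Tue-PM→Baptiste+Larsen, Wed-AM→Larsen+Vasquez, Wed-PM→Quispe, Thu-AM→Baptiste, Thu-PM→Baptiste+Vasquez, Fri-AM→Quispe.
Total: 28 + 33 + 38 + 38 + 53 + 28 + 33 + 33 + 53 + 28 = £365.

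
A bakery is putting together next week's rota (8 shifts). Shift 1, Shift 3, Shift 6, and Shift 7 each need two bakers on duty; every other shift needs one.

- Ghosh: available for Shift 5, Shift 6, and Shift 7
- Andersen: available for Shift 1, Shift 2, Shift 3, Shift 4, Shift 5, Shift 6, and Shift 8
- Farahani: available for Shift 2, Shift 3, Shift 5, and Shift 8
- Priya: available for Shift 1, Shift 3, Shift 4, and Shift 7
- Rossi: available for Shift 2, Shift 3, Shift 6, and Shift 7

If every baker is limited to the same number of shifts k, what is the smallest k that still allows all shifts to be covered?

With 5 bakers and 12 worker-slots to fill, someone must work at least ⌈12/5⌉ = 3 shifts, so k ≥ 3.
k = 3 works: Shift 1→Andersen+Priya, Shift 2→Farahani, Shift 3→Farahani+Priya, Shift 4→Andersen, Shift 5→Ghosh, Shift 6→Ghosh+Rossi, Shift 7→Ghosh+Priya, Shift 8→Andersen.
Loads: Ghosh 3, Andersen 3, Farahani 2, Priya 3, Rossi 1 — all ≤ 3.

3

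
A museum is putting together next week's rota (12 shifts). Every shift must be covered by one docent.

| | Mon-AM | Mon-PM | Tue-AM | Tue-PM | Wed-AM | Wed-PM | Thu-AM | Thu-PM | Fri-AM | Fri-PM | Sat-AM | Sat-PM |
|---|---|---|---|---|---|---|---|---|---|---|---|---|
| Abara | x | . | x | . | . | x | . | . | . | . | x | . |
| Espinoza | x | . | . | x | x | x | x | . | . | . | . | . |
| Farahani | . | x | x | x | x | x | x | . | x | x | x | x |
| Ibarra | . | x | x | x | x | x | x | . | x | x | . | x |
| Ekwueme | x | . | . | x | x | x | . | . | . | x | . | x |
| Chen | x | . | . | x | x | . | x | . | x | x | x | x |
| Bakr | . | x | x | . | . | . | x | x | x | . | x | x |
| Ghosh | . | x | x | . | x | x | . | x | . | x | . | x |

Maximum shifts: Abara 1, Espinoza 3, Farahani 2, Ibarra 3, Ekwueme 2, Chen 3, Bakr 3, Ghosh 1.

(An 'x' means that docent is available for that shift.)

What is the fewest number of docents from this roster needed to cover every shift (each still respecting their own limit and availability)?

12 slots to fill and no one can take more than 3, so at least ⌈12/3⌉ = 4 docents are needed.
Espinoza, Ibarra, Chen, and Bakr alone can cover everything: Mon-AM→Espinoza, Mon-PM→Ibarra, Tue-AM→Ibarra, Tue-PM→Espinoza, Wed-AM→Chen, Wed-PM→Espinoza, Thu-AM→Bakr, Thu-PM→Bakr, Fri-AM→Chen, Fri-PM→Ibarra, Sat-AM→Chen, Sat-PM→Bakr.

4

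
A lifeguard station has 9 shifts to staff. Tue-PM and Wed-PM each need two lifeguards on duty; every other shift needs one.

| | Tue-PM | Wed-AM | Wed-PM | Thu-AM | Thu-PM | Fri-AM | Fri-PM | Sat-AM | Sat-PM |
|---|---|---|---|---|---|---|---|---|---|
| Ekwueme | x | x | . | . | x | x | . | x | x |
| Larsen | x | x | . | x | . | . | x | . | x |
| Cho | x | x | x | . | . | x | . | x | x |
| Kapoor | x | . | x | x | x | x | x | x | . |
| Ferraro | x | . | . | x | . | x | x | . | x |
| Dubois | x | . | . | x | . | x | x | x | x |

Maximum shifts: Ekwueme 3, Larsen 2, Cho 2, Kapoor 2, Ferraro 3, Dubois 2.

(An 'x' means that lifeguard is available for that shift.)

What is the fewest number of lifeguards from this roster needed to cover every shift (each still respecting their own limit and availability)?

5

11 slots to fill and no one can take more than 3, so at least ⌈11/3⌉ = 4 lifeguards are needed.
Any 4 lifeguards together have capacity at most 3+3+2+2 = 10 < 11 slots, so 4 can never suffice.
Ekwueme, Larsen, Cho, Kapoor, and Ferraro alone can cover everything: Tue-PM→Kapoor+Ferraro, Wed-AM→Ekwueme, Wed-PM→Cho+Kapoor, Thu-AM→Larsen, Thu-PM→Ekwueme, Fri-AM→Cho, Fri-PM→Larsen, Sat-AM→Ekwueme, Sat-PM→Ferraro.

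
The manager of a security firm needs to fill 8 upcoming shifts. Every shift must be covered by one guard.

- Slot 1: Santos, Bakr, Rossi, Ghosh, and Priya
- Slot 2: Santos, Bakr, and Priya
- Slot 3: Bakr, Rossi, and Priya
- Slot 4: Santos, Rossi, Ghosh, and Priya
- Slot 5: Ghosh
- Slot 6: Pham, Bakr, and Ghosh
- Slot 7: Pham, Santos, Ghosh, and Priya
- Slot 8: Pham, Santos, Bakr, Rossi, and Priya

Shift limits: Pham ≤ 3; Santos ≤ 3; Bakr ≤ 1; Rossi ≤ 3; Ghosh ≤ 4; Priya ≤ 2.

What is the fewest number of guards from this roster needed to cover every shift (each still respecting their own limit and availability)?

3

8 slots to fill and no one can take more than 4, so at least ⌈8/4⌉ = 2 guards are needed.
Any 2 guards together have capacity at most 4+3 = 7 < 8 slots, so 2 can never suffice.
Pham, Ghosh, and Priya alone can cover everything: Slot 1→Ghosh, Slot 2→Priya, Slot 3→Priya, Slot 4→Ghosh, Slot 5→Ghosh, Slot 6→Pham, Slot 7→Pham, Slot 8→Pham.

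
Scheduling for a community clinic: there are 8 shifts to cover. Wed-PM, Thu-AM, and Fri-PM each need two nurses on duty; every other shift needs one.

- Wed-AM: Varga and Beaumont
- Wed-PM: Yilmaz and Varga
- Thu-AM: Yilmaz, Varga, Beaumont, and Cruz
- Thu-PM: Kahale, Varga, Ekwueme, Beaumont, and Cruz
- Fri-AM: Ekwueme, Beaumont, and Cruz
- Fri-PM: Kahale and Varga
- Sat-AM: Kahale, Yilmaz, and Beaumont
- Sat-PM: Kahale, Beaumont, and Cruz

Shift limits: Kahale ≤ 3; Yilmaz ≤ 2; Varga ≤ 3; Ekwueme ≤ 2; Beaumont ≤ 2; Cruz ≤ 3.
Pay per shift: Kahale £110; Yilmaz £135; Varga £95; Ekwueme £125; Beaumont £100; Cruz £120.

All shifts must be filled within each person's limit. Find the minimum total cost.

£1190

Wed-PM can only be covered by Yilmaz and Varga, so that assignment is forced.
Fri-PM can only be covered by Kahale and Varga, so that assignment is forced.
Picking the cheapest available nurse for each shift independently would cost £1120, but that ignores the shift limits.
An optimal schedule: Wed-AM→Varga, Wed-PM→Varga+Yilmaz, Thu-AM→Beaumont+Cruz, Thu-PM→Cruz, Fri-AM→Beaumont, Fri-PM→Varga+Kahale, Sat-AM→Kahale, Sat-PM→Kahale.
Total: 95 + 95 + 135 + 100 + 120 + 120 + 100 + 95 + 110 + 110 + 110 = £1190.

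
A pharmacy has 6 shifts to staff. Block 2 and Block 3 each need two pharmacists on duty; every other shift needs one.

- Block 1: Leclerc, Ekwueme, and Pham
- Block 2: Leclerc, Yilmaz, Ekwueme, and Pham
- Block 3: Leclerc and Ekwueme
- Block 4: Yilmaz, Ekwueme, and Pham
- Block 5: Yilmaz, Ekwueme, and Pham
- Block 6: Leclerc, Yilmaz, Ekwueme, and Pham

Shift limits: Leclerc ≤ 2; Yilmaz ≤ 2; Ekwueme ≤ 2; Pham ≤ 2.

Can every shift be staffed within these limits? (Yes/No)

Block 3 can only be covered by Leclerc and Ekwueme, so that assignment is forced.
One valid schedule: Block 1→Leclerc, Block 2→Ekwueme+Pham, Block 3→Leclerc+Ekwueme, Block 4→Yilmaz, Block 5→Yilmaz, Block 6→Pham.
Loads: Leclerc 2/2, Yilmaz 2/2, Ekwueme 2/2, Pham 2/2 — all within limits.

Yes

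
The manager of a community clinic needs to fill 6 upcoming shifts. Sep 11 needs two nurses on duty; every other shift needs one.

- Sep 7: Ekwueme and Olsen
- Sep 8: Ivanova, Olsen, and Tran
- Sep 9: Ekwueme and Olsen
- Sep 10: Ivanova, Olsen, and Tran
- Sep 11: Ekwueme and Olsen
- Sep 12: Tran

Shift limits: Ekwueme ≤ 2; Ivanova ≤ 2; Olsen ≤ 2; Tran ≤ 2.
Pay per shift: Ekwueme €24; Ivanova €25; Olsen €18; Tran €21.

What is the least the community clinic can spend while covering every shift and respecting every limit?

Sep 11 can only be covered by Ekwueme and Olsen, so that assignment is forced.
Sep 12 can only be covered by Tran, so that assignment is forced.
Picking the cheapest available nurse for each shift independently would cost €135, but that ignores the shift limits.
An optimal schedule: Sep 7→Olsen, Sep 8→Tran, Sep 9→Ekwueme, Sep 10→Ivanova, Sep 11→Olsen+Ekwueme, Sep 12→Tran.
Total: 18 + 21 + 24 + 25 + 18 + 24 + 21 = €151.

€151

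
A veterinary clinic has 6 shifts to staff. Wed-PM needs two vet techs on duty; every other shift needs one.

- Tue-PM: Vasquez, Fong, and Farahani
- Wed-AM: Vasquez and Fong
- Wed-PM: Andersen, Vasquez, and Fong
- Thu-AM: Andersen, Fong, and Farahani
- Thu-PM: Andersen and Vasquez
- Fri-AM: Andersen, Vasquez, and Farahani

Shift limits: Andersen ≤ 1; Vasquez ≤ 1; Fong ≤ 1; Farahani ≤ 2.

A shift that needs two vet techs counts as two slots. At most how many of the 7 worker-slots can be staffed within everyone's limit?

5

Total capacity across all vet techs is 1+1+1+2 = 5, and 7 slots are needed, so at most 5 can be filled.
An assignment achieving 5: Tue-PM→Fong, Wed-AM→Vasquez, Thu-AM→Farahani, Thu-PM→Andersen, Fri-AM→Farahani.
Loads: Andersen 1/1, Vasquez 1/1, Fong 1/1, Farahani 2/2.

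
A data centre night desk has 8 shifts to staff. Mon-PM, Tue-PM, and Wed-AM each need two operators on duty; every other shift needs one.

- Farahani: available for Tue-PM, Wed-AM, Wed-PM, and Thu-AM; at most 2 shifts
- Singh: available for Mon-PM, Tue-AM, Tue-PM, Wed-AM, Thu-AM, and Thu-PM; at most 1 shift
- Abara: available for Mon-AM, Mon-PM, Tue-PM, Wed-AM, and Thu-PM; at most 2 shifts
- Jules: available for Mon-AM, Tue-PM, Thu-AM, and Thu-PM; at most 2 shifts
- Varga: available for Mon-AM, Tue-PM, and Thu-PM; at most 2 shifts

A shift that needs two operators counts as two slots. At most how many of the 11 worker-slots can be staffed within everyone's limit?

Total capacity across all operators is 2+1+2+2+2 = 9, and 11 slots are needed, so at most 9 can be filled.
An assignment achieving 9: Mon-AM→Abara, Mon-PM→Abara, Tue-AM→Singh, Tue-PM→Jules+Varga, Wed-AM→Farahani, Wed-PM→Farahani, Thu-AM→Jules, Thu-PM→Varga.
Loads: Farahani 2/2, Singh 1/1, Abara 2/2, Jules 2/2, Varga 2/2.

9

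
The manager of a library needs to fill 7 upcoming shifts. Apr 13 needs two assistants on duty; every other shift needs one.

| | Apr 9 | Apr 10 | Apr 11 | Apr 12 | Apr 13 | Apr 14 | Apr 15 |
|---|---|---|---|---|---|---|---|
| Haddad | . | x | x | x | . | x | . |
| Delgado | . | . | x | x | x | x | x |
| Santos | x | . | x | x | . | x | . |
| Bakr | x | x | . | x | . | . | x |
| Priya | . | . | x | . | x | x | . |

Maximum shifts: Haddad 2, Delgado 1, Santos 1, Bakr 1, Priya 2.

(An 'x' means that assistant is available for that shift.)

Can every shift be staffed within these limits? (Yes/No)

No

Total capacity is 2+1+1+1+2 = 7 but 8 worker-slots are needed — infeasible.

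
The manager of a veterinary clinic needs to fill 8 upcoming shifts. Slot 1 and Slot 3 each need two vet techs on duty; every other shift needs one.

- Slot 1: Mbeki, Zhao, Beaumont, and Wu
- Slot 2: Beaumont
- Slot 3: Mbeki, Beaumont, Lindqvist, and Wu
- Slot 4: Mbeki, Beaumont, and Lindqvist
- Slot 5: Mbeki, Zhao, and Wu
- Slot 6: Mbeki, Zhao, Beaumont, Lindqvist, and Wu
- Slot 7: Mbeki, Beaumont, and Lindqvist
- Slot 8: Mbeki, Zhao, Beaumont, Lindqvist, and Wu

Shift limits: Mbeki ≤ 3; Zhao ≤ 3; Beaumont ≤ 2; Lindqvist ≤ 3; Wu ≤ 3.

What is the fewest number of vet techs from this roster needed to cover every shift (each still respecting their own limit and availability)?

10 slots to fill and no one can take more than 3, so at least ⌈10/3⌉ = 4 vet techs are needed.
Mbeki, Zhao, Beaumont, and Lindqvist alone can cover everything: Slot 1→Mbeki+Zhao, Slot 2→Beaumont, Slot 3→Mbeki+Beaumont, Slot 4→Lindqvist, Slot 5→Mbeki, Slot 6→Zhao, Slot 7→Lindqvist, Slot 8→Zhao.

4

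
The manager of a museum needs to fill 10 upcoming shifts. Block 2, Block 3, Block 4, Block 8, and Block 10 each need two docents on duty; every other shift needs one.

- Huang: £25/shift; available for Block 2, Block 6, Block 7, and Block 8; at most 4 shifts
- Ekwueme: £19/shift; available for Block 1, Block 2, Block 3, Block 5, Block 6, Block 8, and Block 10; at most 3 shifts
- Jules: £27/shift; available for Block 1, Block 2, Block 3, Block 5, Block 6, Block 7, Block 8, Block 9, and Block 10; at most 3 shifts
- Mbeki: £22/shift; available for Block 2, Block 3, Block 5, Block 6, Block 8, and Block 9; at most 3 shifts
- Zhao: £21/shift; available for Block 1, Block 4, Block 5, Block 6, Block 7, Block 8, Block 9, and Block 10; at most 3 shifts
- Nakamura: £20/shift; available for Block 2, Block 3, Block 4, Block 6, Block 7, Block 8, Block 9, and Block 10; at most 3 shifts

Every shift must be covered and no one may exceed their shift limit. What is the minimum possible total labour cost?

Block 4 can only be covered by Zhao and Nakamura, so that assignment is forced.
Picking the cheapest available docent for each shift independently would cost £294, but that ignores the shift limits.
An optimal schedule: Block 1→Ekwueme, Block 2→Mbeki+Huang, Block 3→Ekwueme+Mbeki, Block 4→Nakamura+Zhao, Block 5→Ekwueme, Block 6→Huang, Block 7→Nakamura, Block 8→Mbeki+Huang, Block 9→Zhao, Block 10→Nakamura+Zhao.
Total: 19 + 22 + 25 + 19 + 22 + 20 + 21 + 19 + 25 + 20 + 22 + 25 + 21 + 20 + 21 = £321.

£321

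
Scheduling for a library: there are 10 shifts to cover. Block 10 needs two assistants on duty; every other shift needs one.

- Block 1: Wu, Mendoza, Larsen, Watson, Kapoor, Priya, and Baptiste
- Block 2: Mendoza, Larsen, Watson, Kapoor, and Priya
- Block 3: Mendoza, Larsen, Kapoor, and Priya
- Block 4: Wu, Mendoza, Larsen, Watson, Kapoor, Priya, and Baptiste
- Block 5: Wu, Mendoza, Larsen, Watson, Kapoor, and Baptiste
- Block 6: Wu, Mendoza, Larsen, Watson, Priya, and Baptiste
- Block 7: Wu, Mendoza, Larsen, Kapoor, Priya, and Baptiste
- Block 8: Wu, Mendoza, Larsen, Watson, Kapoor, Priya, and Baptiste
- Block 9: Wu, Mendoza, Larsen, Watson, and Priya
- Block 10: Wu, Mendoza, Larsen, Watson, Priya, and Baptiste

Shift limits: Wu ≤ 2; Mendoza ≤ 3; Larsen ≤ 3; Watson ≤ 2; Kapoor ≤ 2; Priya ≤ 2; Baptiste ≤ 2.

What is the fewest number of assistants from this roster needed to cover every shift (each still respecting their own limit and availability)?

5

11 slots to fill and no one can take more than 3, so at least ⌈11/3⌉ = 4 assistants are needed.
Any 4 assistants together have capacity at most 3+3+2+2 = 10 < 11 slots, so 4 can never suffice.
Wu, Mendoza, Larsen, Watson, and Kapoor alone can cover everything: Block 1→Larsen, Block 2→Mendoza, Block 3→Mendoza, Block 4→Larsen, Block 5→Watson, Block 6→Wu, Block 7→Wu, Block 8→Kapoor, Block 9→Mendoza, Block 10→Larsen+Watson.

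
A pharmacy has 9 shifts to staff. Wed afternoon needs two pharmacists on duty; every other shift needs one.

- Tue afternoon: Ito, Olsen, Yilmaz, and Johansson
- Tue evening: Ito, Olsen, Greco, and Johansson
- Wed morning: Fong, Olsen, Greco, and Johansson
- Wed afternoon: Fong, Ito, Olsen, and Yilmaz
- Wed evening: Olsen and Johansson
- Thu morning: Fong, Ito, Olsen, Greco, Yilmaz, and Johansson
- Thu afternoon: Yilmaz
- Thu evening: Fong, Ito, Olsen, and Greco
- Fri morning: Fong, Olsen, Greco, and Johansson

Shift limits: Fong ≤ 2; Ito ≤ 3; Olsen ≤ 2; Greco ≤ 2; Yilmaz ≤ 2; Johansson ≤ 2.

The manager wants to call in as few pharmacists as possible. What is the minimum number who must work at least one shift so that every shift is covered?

10 slots to fill and no one can take more than 3, so at least ⌈10/3⌉ = 4 pharmacists are needed.
Any 4 pharmacists together have capacity at most 3+2+2+2 = 9 < 10 slots, so 4 can never suffice.
Fong, Ito, Olsen, Greco, and Yilmaz alone can cover everything: Tue afternoon→Ito, Tue evening→Ito, Wed morning→Fong, Wed afternoon→Olsen+Yilmaz, Wed evening→Olsen, Thu morning→Greco, Thu afternoon→Yilmaz, Thu evening→Ito, Fri morning→Fong.

5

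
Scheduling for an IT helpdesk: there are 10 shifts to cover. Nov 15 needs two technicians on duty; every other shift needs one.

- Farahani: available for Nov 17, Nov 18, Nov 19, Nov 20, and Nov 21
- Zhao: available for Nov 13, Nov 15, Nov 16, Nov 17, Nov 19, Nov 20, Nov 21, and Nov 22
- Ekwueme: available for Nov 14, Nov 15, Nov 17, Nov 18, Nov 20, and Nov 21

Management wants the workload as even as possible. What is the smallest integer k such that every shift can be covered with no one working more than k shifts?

4

With 3 technicians and 11 worker-slots to fill, someone must work at least ⌈11/3⌉ = 4 shifts, so k ≥ 4.
k = 4 works: Nov 13→Zhao, Nov 14→Ekwueme, Nov 15→Zhao+Ekwueme, Nov 16→Zhao, Nov 17→Farahani, Nov 18→Farahani, Nov 19→Farahani, Nov 20→Farahani, Nov 21→Ekwueme, Nov 22→Zhao.
Loads: Farahani 4, Zhao 4, Ekwueme 3 — all ≤ 4.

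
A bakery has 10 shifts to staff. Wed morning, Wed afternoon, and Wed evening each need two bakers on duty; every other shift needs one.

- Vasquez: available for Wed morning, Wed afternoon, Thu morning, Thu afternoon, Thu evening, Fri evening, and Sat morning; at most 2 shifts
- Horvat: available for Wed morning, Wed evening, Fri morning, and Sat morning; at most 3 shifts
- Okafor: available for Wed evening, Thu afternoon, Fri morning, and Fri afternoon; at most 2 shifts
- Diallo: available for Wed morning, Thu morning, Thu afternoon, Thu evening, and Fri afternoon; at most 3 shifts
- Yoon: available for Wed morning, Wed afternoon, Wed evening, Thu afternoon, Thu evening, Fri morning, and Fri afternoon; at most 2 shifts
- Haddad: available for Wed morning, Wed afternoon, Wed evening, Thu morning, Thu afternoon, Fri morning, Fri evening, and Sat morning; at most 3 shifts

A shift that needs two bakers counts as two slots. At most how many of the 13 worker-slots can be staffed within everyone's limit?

13

Total capacity across all bakers is 2+3+2+3+2+3 = 15, and 13 slots are needed, so at most 13 can be filled.
An assignment achieving 13: Wed morning→Diallo+Yoon, Wed afternoon→Vasquez+Yoon, Wed evening→Horvat+Okafor, Thu morning→Diallo, Thu afternoon→Haddad, Thu evening→Diallo, Fri morning→Horvat, Fri afternoon→Okafor, Fri evening→Vasquez, Sat morning→Horvat.
Loads: Vasquez 2/2, Horvat 3/3, Okafor 2/2, Diallo 3/3, Yoon 2/2, Haddad 1/3.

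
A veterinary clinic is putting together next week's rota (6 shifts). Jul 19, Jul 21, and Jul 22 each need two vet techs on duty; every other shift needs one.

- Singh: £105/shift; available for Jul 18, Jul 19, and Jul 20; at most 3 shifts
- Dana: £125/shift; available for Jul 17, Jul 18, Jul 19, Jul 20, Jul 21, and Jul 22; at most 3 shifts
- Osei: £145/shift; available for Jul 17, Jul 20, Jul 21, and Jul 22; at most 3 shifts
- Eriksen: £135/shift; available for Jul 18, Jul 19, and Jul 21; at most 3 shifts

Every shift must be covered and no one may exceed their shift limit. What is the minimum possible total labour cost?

Jul 22 can only be covered by Dana and Osei, so that assignment is forced.
Picking the cheapest available vet tech for each shift independently would cost £1095, but that ignores the shift limits.
An optimal schedule: Jul 17→Dana, Jul 18→Singh, Jul 19→Singh+Eriksen, Jul 20→Singh, Jul 21→Dana+Eriksen, Jul 22→Dana+Osei.
Total: 125 + 105 + 105 + 135 + 105 + 125 + 135 + 125 + 145 = £1105.

£1105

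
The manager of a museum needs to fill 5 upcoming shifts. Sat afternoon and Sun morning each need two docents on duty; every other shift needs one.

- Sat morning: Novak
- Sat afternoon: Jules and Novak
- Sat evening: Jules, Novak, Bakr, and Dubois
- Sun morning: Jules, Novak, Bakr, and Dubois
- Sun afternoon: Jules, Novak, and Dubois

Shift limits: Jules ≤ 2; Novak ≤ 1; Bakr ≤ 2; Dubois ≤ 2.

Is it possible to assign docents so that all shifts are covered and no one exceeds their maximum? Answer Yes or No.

Total capacity is 7 and 7 slots are needed, so capacity alone doesn't rule it out.
Shifts {Sat morning, Sat afternoon} need 3 worker-slots in total, but the docents available for any of those shifts (Jules and Novak) can supply at most 2 among them. So no valid schedule exists.

No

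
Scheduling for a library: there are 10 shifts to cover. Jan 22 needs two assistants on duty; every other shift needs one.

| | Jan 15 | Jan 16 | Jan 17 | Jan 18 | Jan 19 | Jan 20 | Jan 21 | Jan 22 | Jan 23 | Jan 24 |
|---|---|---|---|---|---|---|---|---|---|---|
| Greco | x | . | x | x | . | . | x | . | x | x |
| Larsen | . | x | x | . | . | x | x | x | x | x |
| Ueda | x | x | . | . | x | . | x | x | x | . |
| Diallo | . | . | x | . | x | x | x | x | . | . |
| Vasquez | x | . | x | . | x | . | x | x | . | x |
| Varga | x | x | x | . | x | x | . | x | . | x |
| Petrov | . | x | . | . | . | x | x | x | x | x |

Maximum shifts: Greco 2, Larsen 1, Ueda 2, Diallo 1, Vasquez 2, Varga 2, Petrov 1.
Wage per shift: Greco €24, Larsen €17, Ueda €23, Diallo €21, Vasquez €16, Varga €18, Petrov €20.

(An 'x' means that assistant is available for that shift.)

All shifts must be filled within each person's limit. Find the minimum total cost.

Jan 18 can only be covered by Greco, so that assignment is forced.
Picking the cheapest available assistant for each shift independently would cost €188, but that ignores the shift limits.
An optimal schedule: Jan 15→Greco, Jan 16→Larsen, Jan 17→Vasquez, Jan 18→Greco, Jan 19→Ueda, Jan 20→Diallo, Jan 21→Vasquez, Jan 22→Varga+Petrov, Jan 23→Ueda, Jan 24→Varga.
Total: 24 + 17 + 16 + 24 + 23 + 21 + 16 + 18 + 20 + 23 + 18 = €220.

€220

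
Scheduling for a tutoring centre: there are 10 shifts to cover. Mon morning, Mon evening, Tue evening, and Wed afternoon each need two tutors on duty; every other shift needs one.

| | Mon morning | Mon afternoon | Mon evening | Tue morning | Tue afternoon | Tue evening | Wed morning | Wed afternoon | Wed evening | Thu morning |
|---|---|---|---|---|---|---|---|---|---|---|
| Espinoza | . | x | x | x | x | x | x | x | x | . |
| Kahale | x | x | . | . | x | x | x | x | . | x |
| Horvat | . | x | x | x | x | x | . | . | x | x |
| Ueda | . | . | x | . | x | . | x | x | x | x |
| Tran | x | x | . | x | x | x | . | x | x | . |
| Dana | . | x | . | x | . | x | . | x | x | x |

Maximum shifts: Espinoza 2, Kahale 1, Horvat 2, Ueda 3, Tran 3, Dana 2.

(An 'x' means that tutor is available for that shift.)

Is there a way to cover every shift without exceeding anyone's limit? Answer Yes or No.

No

Total capacity is 2+1+2+3+3+2 = 13 but 14 worker-slots are needed — infeasible.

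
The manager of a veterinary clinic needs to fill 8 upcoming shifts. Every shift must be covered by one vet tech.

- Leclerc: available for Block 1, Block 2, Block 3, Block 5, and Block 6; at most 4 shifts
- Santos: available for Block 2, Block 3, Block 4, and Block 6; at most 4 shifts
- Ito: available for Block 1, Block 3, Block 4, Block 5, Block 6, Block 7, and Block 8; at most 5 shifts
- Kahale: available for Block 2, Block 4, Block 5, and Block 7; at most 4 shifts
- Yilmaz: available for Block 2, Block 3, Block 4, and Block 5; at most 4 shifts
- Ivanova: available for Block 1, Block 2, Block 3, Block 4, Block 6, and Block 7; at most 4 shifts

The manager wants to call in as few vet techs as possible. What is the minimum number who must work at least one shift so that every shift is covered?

8 slots to fill and no one can take more than 5, so at least ⌈8/5⌉ = 2 vet techs are needed.
Leclerc and Ito alone can cover everything: Block 1→Leclerc, Block 2→Leclerc, Block 3→Leclerc, Block 4→Ito, Block 5→Leclerc, Block 6→Ito, Block 7→Ito, Block 8→Ito.

2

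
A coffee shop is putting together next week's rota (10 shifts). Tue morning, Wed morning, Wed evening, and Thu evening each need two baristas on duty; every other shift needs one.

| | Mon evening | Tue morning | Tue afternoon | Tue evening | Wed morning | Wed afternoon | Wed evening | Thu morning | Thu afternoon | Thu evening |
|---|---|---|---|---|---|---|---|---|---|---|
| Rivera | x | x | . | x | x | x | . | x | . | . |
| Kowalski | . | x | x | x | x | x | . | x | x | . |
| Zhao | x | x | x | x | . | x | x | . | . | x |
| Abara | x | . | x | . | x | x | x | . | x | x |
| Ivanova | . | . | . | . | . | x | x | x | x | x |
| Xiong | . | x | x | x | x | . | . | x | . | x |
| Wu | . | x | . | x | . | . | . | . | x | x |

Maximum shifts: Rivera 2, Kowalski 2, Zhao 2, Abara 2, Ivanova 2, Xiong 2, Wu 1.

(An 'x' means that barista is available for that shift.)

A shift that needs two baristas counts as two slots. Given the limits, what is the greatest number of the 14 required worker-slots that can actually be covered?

13

Total capacity across all baristas is 2+2+2+2+2+2+1 = 13, and 14 slots are needed, so at most 13 can be filled.
An assignment achieving 13: Mon evening→Rivera, Tue morning→Zhao+Xiong, Tue afternoon→Kowalski, Tue evening→Xiong, Wed morning→Rivera+Kowalski, Wed afternoon→Ivanova, Wed evening→Zhao+Abara, Thu morning→Ivanova, Thu afternoon→Abara, Thu evening→Wu.
Loads: Rivera 2/2, Kowalski 2/2, Zhao 2/2, Abara 2/2, Ivanova 2/2, Xiong 2/2, Wu 1/1.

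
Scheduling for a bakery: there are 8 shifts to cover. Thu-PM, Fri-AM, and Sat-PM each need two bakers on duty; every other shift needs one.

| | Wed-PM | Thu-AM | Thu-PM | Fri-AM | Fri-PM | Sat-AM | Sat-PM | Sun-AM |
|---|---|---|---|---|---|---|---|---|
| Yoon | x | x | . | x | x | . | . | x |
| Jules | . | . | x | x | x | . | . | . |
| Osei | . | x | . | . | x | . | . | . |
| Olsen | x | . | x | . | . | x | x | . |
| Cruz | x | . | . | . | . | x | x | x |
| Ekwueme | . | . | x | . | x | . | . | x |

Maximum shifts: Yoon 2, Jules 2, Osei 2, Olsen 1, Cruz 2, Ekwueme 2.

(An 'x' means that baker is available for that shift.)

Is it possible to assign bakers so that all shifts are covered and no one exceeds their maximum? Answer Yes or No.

Yes

Fri-AM can only be covered by Yoon and Jules, so that assignment is forced.
Sat-PM can only be covered by Olsen and Cruz, so that assignment is forced.
One valid schedule: Wed-PM→Yoon, Thu-AM→Osei, Thu-PM→Jules+Ekwueme, Fri-AM→Yoon+Jules, Fri-PM→Osei, Sat-AM→Cruz, Sat-PM→Olsen+Cruz, Sun-AM→Ekwueme.
Loads: Yoon 2/2, Jules 2/2, Osei 2/2, Olsen 1/1, Cruz 2/2, Ekwueme 2/2 — all within limits.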